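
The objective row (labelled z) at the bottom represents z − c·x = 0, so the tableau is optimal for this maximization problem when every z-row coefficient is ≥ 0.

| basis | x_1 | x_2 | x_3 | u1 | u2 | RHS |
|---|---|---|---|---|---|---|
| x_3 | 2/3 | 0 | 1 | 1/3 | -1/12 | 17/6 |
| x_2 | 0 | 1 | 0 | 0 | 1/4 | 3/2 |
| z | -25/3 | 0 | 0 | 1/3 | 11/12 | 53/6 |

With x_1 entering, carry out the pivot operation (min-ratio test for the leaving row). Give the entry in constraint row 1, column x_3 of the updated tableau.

Ratio test on column x_1 — row 1: (17/6)/(2/3) = 17/4; row 2: entry 0 ≤ 0. Minimum is 17/4 at row 1 (x_3 leaves); pivot element 2/3.
Divide row 1 by 2/3; eliminate column x_1 from the other rows.
In the new row 1, the x_3 entry is the old entry divided by the pivot: 1/(2/3) = 3/2.

3/2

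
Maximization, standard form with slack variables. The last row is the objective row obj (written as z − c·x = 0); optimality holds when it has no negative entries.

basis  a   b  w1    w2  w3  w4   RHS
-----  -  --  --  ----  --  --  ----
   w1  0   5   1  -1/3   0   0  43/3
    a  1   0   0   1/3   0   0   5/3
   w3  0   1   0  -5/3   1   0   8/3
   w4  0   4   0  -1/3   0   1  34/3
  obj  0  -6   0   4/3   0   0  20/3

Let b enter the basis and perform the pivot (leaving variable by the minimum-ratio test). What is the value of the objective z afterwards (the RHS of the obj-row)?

Ratio test on column b — row 1: (43/3)/5 = 43/15; row 2: entry 0 ≤ 0; row 3: (8/3)/1 = 8/3; row 4: (34/3)/4 = 17/6. Minimum is 8/3 at row 3 (w3 leaves); pivot element 1.
Pivot on row 3; the obj-row RHS becomes 20/3 − (-6)·(8/3) = 68/3.

68/3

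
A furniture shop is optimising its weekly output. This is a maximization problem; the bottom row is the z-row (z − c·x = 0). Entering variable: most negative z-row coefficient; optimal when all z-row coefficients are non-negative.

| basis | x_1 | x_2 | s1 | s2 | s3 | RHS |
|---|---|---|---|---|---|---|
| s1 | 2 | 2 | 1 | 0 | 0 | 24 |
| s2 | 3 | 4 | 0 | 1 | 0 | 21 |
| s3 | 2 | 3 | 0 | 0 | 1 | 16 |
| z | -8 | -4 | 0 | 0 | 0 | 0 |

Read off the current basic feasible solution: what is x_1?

x_1 is not in the basis, so in the current basic feasible solution x_1 = 0.

0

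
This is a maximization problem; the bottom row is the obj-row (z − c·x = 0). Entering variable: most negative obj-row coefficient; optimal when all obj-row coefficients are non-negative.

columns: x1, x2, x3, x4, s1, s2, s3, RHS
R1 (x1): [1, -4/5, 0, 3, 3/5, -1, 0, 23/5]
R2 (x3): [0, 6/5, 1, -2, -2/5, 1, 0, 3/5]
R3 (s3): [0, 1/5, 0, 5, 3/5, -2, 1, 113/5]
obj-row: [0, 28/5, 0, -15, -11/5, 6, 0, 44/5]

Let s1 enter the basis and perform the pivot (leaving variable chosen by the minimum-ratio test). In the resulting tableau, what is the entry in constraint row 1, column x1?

Ratio test on column s1 — row 1: (23/5)/(3/5) = 23/3; row 2: entry -2/5 ≤ 0; row 3: (113/5)/(3/5) = 113/3. Minimum is 23/3 at row 1 (x1 leaves); pivot element 3/5.
Divide row 1 by 3/5; eliminate column s1 from the other rows.
In the new row 1, the x1 entry is the old entry divided by the pivot: 1/(3/5) = 5/3.

5/3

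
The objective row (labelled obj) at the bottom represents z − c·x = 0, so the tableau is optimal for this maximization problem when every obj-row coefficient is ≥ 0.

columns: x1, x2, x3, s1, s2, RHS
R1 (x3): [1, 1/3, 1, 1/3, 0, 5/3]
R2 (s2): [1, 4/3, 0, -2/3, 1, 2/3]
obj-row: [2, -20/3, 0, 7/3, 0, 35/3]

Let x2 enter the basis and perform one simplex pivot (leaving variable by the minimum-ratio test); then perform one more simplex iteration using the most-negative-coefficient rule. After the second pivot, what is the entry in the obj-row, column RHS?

18

Ratio test on column x2 — row 1: (5/3)/(1/3) = 5; row 2: (2/3)/(4/3) = 1/2. Minimum is 1/2 at row 2 (s2 leaves); pivot element 4/3.
Divide row 2 by 4/3; eliminate column x2 from the other rows.
Second iteration: most negative obj-row entry is -1 in column s1, so s1 enters.
Ratio test on column s1 — row 1: (3/2)/(1/2) = 3; row 2: entry -1/2 ≤ 0. Minimum is 3 at row 1 (x3 leaves); pivot element 1/2.
Divide row 1 by 1/2; eliminate column s1 from the other rows.
After both pivots, the entry at the obj-row, column RHS is 18.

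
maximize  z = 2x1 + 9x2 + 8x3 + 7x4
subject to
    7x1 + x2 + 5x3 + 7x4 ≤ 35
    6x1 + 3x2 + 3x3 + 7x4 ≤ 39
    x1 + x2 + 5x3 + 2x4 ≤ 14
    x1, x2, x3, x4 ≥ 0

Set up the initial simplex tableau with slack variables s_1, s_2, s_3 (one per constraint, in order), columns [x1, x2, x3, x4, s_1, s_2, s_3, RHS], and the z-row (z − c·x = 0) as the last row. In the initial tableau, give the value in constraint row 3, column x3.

Constraint 3 has coefficient 5 on x3.

5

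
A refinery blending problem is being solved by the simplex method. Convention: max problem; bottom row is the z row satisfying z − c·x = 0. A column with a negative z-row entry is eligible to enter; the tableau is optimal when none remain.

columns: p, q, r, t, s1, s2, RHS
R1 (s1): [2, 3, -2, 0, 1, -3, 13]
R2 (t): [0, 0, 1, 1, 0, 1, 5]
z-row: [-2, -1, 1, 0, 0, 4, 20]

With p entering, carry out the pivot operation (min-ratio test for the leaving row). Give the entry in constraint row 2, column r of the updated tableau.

1

Ratio test on column p — row 1: 13/2 = 13/2; row 2: entry 0 ≤ 0. Minimum is 13/2 at row 1 (s1 leaves); pivot element 2.
Divide row 1 by 2; eliminate column p from the other rows.
Row 2 update in column r: 1 − 0·(-1) = 1.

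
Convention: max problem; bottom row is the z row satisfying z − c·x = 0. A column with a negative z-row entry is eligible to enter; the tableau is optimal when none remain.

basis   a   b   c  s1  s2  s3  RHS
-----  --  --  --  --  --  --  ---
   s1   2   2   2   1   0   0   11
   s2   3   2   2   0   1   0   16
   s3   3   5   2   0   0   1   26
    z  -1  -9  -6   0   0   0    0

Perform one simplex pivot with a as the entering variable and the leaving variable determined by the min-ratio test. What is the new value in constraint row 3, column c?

Ratio test on column a — row 1: 11/2 = 11/2; row 2: 16/3 = 16/3; row 3: 26/3 = 26/3. Minimum is 16/3 at row 2 (s2 leaves); pivot element 3.
Divide row 2 by 3; eliminate column a from the other rows.
Row 3 update in column c: 2 − 3·(2/3) = 0.

0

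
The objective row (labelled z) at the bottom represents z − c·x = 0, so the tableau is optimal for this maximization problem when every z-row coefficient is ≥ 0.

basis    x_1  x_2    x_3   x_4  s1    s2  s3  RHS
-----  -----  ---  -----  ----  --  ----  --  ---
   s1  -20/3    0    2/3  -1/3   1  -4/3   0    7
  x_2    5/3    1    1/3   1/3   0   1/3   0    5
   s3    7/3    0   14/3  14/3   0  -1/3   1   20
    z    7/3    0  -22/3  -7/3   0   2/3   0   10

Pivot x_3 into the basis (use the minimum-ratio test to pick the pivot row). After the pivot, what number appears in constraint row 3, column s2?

-1/14

Ratio test on column x_3 — row 1: 7/(2/3) = 21/2; row 2: 5/(1/3) = 15; row 3: 20/(14/3) = 30/7. Minimum is 30/7 at row 3 (s3 leaves); pivot element 14/3.
Divide row 3 by 14/3; eliminate column x_3 from the other rows.
In the new row 3, the s2 entry is the old entry divided by the pivot: (-1/3)/(14/3) = -1/14.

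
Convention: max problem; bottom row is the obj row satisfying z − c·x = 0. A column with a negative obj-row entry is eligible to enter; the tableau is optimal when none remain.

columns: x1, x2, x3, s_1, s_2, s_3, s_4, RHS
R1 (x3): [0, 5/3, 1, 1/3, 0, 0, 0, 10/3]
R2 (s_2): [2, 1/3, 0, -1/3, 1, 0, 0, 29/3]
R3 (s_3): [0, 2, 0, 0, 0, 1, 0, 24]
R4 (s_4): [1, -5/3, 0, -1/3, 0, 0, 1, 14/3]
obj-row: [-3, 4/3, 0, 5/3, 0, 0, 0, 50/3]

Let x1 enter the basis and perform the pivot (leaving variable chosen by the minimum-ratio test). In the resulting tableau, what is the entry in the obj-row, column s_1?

2/3

Ratio test on column x1 — row 1: entry 0 ≤ 0; row 2: (29/3)/2 = 29/6; row 3: entry 0 ≤ 0; row 4: (14/3)/1 = 14/3. Minimum is 14/3 at row 4 (s_4 leaves); pivot element 1.
Divide row 4 by 1; eliminate column x1 from the other rows.
obj-row update in column s_1: 5/3 − (-3)·(-1/3) = 2/3.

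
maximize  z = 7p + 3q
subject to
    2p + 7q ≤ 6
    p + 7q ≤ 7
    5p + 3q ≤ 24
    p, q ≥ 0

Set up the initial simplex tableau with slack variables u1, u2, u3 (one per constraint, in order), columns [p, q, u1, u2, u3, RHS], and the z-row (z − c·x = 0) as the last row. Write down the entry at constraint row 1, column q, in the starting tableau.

Constraint 1 has coefficient 7 on q.

7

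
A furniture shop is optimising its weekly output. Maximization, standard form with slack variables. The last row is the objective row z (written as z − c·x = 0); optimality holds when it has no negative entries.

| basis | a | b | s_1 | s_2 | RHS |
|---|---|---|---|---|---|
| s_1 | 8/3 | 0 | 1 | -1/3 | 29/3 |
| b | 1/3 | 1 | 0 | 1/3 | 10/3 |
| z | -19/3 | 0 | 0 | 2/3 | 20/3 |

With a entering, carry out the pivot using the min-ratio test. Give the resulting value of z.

237/8

Ratio test on column a — row 1: (29/3)/(8/3) = 29/8; row 2: (10/3)/(1/3) = 10. Minimum is 29/8 at row 1 (s_1 leaves); pivot element 8/3.
Pivot on row 1; the z-row RHS becomes 20/3 − (-19/3)·(29/8) = 237/8.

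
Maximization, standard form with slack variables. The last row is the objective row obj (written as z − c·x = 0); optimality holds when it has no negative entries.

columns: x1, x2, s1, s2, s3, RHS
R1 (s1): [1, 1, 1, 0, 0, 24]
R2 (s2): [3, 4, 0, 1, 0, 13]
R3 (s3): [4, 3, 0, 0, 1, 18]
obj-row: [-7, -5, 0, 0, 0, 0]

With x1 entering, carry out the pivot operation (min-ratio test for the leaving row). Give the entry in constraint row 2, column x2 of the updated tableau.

Ratio test on column x1 — row 1: 24/1 = 24; row 2: 13/3 = 13/3; row 3: 18/4 = 9/2. Minimum is 13/3 at row 2 (s2 leaves); pivot element 3.
Divide row 2 by 3; eliminate column x1 from the other rows.
In the new row 2, the x2 entry is the old entry divided by the pivot: 4/3 = 4/3.

4/3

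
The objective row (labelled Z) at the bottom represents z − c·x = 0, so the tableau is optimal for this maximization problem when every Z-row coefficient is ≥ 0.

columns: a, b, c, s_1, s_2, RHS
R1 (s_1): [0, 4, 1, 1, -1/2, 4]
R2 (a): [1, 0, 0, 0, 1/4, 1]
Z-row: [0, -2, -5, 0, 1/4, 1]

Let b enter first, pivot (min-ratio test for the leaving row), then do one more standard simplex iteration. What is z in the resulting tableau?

Ratio test on column b — row 1: 4/4 = 1; row 2: entry 0 ≤ 0. Minimum is 1 at row 1 (s_1 leaves); pivot element 4.
Pivot on row 1; the Z-row RHS becomes 1 − (-2)·1 = 3.
Next entering variable (most negative Z-row entry -9/2): c.
Ratio test on column c — row 1: 1/(1/4) = 4; row 2: entry 0 ≤ 0. Minimum is 4 at row 1 (b leaves); pivot element 1/4.
After the second pivot the Z-row RHS is 3 − (-9/2)·4 = 21.

21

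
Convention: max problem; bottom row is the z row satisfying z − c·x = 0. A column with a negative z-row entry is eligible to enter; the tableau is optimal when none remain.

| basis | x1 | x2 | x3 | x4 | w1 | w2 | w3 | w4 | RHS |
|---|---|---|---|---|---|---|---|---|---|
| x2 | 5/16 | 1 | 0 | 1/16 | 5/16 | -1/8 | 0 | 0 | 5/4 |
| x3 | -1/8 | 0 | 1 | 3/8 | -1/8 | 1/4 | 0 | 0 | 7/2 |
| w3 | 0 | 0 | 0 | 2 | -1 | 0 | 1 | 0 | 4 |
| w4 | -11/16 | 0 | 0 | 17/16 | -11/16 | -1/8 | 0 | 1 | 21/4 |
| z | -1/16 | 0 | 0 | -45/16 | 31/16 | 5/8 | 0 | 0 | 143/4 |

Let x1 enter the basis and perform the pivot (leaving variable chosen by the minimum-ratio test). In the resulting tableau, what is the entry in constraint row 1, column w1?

Ratio test on column x1 — row 1: (5/4)/(5/16) = 4; row 2: entry -1/8 ≤ 0; row 3: entry 0 ≤ 0; row 4: entry -11/16 ≤ 0. Minimum is 4 at row 1 (x2 leaves); pivot element 5/16.
Divide row 1 by 5/16; eliminate column x1 from the other rows.
In the new row 1, the w1 entry is the old entry divided by the pivot: (5/16)/(5/16) = 1.

1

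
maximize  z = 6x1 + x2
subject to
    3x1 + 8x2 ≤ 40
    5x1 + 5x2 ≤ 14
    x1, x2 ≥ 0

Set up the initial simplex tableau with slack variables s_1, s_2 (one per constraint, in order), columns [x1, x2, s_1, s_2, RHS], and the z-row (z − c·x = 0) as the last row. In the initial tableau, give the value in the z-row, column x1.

-6

The z-row carries the negated objective coefficients: the x1 entry is -6.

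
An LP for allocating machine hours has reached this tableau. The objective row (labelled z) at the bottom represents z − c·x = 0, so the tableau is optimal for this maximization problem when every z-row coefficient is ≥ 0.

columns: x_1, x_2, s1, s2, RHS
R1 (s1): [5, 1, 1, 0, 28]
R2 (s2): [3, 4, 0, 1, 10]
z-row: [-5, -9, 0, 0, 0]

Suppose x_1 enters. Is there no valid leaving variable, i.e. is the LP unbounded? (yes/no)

Column x_1 has positive entries in row(s) 1, 2, so the ratio test bounds it — not unbounded.

no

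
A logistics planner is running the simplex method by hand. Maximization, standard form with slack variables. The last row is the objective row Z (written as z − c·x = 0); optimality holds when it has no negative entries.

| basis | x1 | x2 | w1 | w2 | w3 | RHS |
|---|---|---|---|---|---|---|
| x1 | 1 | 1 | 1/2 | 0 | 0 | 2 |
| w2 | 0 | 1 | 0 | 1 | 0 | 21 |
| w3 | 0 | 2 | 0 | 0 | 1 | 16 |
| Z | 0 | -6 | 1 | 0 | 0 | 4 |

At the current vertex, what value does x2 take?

x2 is not in the basis, so in the current basic feasible solution x2 = 0.

0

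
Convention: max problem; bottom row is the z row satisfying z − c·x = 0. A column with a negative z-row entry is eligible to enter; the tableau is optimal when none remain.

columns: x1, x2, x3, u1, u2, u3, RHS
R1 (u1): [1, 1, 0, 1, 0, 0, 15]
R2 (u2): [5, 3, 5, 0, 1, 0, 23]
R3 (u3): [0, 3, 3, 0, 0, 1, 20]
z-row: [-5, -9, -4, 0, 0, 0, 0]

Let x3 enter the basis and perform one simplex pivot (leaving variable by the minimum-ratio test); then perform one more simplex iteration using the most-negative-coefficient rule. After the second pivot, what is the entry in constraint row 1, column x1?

7/2

Ratio test on column x3 — row 1: entry 0 ≤ 0; row 2: 23/5 = 23/5; row 3: 20/3 = 20/3. Minimum is 23/5 at row 2 (u2 leaves); pivot element 5.
Divide row 2 by 5; eliminate column x3 from the other rows.
Second iteration: most negative z-row entry is -33/5 in column x2, so x2 enters.
Ratio test on column x2 — row 1: 15/1 = 15; row 2: (23/5)/(3/5) = 23/3; row 3: (31/5)/(6/5) = 31/6. Minimum is 31/6 at row 3 (u3 leaves); pivot element 6/5.
Divide row 3 by 6/5; eliminate column x2 from the other rows.
After both pivots, the entry at constraint row 1, column x1 is 7/2.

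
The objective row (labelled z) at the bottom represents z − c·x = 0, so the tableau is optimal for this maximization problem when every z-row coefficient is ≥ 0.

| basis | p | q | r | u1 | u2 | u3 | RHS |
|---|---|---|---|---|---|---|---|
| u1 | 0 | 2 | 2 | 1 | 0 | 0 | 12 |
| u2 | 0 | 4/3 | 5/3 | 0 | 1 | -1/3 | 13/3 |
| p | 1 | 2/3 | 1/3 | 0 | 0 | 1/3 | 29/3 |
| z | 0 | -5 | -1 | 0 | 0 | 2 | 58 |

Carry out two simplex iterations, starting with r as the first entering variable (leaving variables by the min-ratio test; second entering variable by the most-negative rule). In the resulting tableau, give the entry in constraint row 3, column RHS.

Ratio test on column r — row 1: 12/2 = 6; row 2: (13/3)/(5/3) = 13/5; row 3: (29/3)/(1/3) = 29. Minimum is 13/5 at row 2 (u2 leaves); pivot element 5/3.
Divide row 2 by 5/3; eliminate column r from the other rows.
Second iteration: most negative z-row entry is -21/5 in column q, so q enters.
Ratio test on column q — row 1: (34/5)/(2/5) = 17; row 2: (13/5)/(4/5) = 13/4; row 3: (44/5)/(2/5) = 22. Minimum is 13/4 at row 2 (r leaves); pivot element 4/5.
Divide row 2 by 4/5; eliminate column q from the other rows.
After both pivots, the entry at constraint row 3, column RHS is 15/2.

15/2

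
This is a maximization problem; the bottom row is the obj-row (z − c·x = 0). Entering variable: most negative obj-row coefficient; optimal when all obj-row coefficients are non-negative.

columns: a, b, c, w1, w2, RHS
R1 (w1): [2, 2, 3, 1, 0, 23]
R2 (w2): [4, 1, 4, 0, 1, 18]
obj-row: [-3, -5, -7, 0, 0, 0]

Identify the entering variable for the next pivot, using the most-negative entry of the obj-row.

Negative obj-row entries: a: -3, b: -5, c: -7.
The most negative is -7 in column c, so c enters.

c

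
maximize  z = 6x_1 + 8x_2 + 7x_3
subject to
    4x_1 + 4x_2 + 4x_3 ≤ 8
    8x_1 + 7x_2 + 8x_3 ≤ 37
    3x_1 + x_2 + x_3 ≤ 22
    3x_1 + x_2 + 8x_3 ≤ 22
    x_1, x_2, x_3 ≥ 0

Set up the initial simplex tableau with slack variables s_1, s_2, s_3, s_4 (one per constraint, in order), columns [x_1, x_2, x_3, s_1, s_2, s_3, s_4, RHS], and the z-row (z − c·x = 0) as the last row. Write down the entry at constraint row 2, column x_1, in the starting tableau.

Constraint 2 has coefficient 8 on x_1.

8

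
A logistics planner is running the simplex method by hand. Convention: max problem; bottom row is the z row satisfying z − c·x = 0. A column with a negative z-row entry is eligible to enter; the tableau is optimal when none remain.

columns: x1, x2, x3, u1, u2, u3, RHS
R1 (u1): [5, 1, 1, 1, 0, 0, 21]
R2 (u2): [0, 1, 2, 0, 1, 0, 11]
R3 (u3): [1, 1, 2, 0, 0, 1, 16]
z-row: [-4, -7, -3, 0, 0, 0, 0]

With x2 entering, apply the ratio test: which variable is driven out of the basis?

Column x2 entries and ratios — u1: 21/1 = 21; u2: 11/1 = 11; u3: 16/1 = 16.
Smallest ratio is 11 in the row of u2, so u2 leaves.

u2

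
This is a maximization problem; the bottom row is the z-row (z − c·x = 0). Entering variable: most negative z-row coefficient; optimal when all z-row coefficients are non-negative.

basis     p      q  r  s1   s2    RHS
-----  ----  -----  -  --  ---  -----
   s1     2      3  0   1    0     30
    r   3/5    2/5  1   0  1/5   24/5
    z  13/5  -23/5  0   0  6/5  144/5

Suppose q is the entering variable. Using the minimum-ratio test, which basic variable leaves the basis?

Column q entries and ratios — s1: 30/3 = 10; r: (24/5)/(2/5) = 12.
Smallest ratio is 10 in the row of s1, so s1 leaves.

s1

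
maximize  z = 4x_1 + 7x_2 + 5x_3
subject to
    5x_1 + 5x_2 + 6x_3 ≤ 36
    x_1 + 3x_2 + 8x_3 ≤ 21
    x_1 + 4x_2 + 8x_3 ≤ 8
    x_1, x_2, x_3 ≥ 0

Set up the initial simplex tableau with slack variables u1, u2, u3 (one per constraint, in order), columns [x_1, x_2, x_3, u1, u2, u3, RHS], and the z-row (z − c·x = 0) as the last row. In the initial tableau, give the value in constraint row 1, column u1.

1

Slack u1 belongs to constraint 1; its column is the unit vector e_1, so the entry in row 1 is 1.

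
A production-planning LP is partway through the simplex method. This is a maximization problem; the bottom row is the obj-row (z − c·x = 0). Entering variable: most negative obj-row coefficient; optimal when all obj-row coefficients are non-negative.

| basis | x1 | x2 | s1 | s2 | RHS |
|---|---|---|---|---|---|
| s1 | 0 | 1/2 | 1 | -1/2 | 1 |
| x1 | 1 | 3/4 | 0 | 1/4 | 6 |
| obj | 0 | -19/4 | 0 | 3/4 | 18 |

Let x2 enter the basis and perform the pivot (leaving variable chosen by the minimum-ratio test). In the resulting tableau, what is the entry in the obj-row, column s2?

-4

Ratio test on column x2 — row 1: 1/(1/2) = 2; row 2: 6/(3/4) = 8. Minimum is 2 at row 1 (s1 leaves); pivot element 1/2.
Divide row 1 by 1/2; eliminate column x2 from the other rows.
obj-row update in column s2: 3/4 − (-19/4)·(-1) = -4.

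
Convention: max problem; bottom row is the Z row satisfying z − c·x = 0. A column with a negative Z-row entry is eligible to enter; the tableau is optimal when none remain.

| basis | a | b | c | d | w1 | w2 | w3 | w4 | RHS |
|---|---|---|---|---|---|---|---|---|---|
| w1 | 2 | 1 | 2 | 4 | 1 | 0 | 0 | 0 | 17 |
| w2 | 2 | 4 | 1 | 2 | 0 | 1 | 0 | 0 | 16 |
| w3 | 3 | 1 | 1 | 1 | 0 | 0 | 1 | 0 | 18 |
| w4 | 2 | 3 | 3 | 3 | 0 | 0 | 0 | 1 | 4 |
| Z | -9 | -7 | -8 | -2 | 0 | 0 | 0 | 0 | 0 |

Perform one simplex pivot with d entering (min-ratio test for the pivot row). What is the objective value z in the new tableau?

8/3

Ratio test on column d — row 1: 17/4 = 17/4; row 2: 16/2 = 8; row 3: 18/1 = 18; row 4: 4/3 = 4/3. Minimum is 4/3 at row 4 (w4 leaves); pivot element 3.
Pivot on row 4; the Z-row RHS becomes 0 − (-2)·(4/3) = 8/3.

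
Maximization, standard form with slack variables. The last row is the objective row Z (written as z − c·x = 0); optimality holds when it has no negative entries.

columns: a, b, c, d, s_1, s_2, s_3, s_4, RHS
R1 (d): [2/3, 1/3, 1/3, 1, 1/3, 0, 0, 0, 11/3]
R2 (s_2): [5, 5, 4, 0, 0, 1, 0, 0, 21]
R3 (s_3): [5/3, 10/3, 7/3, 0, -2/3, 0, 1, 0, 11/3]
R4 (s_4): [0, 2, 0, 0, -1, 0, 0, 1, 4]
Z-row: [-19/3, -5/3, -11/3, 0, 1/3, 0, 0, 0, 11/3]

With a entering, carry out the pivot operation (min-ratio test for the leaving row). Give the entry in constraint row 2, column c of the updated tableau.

-3

Ratio test on column a — row 1: (11/3)/(2/3) = 11/2; row 2: 21/5 = 21/5; row 3: (11/3)/(5/3) = 11/5; row 4: entry 0 ≤ 0. Minimum is 11/5 at row 3 (s_3 leaves); pivot element 5/3.
Divide row 3 by 5/3; eliminate column a from the other rows.
Row 2 update in column c: 4 − 5·(7/5) = -3.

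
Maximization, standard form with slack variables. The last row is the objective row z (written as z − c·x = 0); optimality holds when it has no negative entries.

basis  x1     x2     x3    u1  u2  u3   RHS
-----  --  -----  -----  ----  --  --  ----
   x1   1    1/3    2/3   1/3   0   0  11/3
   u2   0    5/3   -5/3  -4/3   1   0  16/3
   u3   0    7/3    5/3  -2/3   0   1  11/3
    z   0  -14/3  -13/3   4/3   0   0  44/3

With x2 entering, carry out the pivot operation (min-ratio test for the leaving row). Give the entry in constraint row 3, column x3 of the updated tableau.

Ratio test on column x2 — row 1: (11/3)/(1/3) = 11; row 2: (16/3)/(5/3) = 16/5; row 3: (11/3)/(7/3) = 11/7. Minimum is 11/7 at row 3 (u3 leaves); pivot element 7/3.
Divide row 3 by 7/3; eliminate column x2 from the other rows.
In the new row 3, the x3 entry is the old entry divided by the pivot: (5/3)/(7/3) = 5/7.

5/7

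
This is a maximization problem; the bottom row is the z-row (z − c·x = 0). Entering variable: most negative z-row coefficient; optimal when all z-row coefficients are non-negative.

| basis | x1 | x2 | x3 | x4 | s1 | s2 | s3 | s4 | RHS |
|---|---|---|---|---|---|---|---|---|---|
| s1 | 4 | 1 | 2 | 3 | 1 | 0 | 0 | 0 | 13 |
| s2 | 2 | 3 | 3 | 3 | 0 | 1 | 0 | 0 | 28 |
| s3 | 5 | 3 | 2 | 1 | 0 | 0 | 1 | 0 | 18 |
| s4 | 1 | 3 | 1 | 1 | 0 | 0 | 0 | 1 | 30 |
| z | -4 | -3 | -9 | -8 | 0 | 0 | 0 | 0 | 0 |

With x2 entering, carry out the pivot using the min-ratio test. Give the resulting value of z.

Ratio test on column x2 — row 1: 13/1 = 13; row 2: 28/3 = 28/3; row 3: 18/3 = 6; row 4: 30/3 = 10. Minimum is 6 at row 3 (s3 leaves); pivot element 3.
Pivot on row 3; the z-row RHS becomes 0 − (-3)·6 = 18.

18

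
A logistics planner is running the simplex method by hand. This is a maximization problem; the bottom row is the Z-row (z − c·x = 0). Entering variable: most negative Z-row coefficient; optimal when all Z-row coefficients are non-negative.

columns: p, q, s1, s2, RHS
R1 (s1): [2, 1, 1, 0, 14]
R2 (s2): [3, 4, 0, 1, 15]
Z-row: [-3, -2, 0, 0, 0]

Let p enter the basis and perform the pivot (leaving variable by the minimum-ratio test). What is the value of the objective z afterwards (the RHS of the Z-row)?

Ratio test on column p — row 1: 14/2 = 7; row 2: 15/3 = 5. Minimum is 5 at row 2 (s2 leaves); pivot element 3.
Pivot on row 2; the Z-row RHS becomes 0 − (-3)·5 = 15.

15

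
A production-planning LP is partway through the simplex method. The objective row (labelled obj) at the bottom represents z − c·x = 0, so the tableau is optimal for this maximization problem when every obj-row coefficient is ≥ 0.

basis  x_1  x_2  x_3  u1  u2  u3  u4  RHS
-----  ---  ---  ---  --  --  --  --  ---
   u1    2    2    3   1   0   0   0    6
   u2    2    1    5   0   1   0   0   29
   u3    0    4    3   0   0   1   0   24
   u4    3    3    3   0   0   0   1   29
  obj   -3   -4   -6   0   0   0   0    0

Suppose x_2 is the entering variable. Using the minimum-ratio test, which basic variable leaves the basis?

Column x_2 entries and ratios — u1: 6/2 = 3; u2: 29/1 = 29; u3: 24/4 = 6; u4: 29/3 = 29/3.
Smallest ratio is 3 in the row of u1, so u1 leaves.

u1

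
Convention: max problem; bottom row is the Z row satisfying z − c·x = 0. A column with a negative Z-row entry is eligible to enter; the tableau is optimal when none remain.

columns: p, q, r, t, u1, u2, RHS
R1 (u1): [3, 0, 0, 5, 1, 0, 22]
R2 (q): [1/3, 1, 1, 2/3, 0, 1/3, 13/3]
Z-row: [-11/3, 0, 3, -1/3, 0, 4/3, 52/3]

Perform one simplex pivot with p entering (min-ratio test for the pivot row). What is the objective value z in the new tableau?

Ratio test on column p — row 1: 22/3 = 22/3; row 2: (13/3)/(1/3) = 13. Minimum is 22/3 at row 1 (u1 leaves); pivot element 3.
Pivot on row 1; the Z-row RHS becomes 52/3 − (-11/3)·(22/3) = 398/9.

398/9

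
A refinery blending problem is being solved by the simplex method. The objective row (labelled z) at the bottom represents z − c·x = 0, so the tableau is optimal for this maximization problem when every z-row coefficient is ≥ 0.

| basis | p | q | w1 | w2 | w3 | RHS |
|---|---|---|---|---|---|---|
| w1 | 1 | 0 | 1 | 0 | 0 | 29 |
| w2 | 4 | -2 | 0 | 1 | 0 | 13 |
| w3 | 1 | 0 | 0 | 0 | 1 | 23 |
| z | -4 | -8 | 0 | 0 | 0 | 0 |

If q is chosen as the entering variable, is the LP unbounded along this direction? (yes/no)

Every constraint-row entry in column q is ≤ 0, so increasing q is unbounded.

yes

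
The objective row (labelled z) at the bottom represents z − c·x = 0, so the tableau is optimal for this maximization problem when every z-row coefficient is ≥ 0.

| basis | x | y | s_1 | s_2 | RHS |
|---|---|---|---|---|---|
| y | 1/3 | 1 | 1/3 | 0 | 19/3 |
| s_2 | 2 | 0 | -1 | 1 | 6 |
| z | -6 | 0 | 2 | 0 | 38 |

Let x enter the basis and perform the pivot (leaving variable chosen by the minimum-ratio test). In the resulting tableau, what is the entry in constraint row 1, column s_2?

Ratio test on column x — row 1: (19/3)/(1/3) = 19; row 2: 6/2 = 3. Minimum is 3 at row 2 (s_2 leaves); pivot element 2.
Divide row 2 by 2; eliminate column x from the other rows.
Row 1 update in column s_2: 0 − (1/3)·(1/2) = -1/6.

-1/6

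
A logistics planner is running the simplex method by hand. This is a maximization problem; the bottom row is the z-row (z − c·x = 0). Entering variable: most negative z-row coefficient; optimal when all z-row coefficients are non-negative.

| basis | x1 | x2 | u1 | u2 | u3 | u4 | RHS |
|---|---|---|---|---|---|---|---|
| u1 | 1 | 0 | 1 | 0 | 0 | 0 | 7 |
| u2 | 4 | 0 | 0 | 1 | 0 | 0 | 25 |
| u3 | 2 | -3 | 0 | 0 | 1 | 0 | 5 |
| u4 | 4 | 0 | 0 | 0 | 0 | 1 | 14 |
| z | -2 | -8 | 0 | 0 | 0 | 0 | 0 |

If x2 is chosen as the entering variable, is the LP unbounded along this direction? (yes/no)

yes

Every constraint-row entry in column x2 is ≤ 0, so increasing x2 is unbounded.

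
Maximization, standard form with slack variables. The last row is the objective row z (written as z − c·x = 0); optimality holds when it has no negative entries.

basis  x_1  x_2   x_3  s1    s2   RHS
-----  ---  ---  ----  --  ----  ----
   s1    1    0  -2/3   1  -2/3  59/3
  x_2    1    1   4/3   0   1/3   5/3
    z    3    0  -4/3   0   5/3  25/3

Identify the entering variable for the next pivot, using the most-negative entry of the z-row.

Negative z-row entries: x_3: -4/3.
The most negative is -4/3 in column x_3, so x_3 enters.

x_3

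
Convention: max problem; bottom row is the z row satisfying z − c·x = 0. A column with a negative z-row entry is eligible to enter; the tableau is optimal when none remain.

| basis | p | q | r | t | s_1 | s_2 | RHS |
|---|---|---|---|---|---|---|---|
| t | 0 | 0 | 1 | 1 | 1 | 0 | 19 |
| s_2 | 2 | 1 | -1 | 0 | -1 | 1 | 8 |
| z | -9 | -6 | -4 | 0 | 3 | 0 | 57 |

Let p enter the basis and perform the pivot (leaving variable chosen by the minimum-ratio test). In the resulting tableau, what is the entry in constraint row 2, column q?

1/2

Ratio test on column p — row 1: entry 0 ≤ 0; row 2: 8/2 = 4. Minimum is 4 at row 2 (s_2 leaves); pivot element 2.
Divide row 2 by 2; eliminate column p from the other rows.
In the new row 2, the q entry is the old entry divided by the pivot: 1/2 = 1/2.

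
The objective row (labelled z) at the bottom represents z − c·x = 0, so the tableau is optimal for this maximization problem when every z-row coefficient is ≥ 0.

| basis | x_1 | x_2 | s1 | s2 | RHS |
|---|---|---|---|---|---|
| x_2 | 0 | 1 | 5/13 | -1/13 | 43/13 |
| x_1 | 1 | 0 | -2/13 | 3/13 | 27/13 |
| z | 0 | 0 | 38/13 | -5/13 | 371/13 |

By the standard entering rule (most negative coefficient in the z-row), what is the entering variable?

s2

Negative z-row entries: s2: -5/13.
The most negative is -5/13 in column s2, so s2 enters.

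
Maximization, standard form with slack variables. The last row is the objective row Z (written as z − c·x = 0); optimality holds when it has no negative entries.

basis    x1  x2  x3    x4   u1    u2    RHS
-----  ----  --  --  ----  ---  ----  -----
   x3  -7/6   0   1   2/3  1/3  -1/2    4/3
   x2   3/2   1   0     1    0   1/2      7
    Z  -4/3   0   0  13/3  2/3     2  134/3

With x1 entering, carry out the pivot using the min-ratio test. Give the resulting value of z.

458/9

Ratio test on column x1 — row 1: entry -7/6 ≤ 0; row 2: 7/(3/2) = 14/3. Minimum is 14/3 at row 2 (x2 leaves); pivot element 3/2.
Pivot on row 2; the Z-row RHS becomes 134/3 − (-4/3)·(14/3) = 458/9.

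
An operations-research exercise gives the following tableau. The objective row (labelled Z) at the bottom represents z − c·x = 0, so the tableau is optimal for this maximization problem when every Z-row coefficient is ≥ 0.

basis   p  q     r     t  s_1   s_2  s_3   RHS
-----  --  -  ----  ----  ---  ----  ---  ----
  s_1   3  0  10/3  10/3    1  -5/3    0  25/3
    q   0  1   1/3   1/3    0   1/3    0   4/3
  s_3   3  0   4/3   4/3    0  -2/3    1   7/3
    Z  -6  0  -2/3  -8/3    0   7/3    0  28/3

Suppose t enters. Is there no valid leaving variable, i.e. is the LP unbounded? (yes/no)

no

Column t has positive entries in row(s) 1, 2, 3, so the ratio test bounds it — not unbounded.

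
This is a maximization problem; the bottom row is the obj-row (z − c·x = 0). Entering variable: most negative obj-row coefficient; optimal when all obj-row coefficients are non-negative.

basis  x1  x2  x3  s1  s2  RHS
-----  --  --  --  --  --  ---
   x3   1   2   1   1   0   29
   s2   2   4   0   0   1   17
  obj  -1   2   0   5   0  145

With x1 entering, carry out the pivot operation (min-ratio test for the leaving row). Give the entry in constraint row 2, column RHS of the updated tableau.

Ratio test on column x1 — row 1: 29/1 = 29; row 2: 17/2 = 17/2. Minimum is 17/2 at row 2 (s2 leaves); pivot element 2.
Divide row 2 by 2; eliminate column x1 from the other rows.
In the new row 2, the RHS entry is the old entry divided by the pivot: 17/2 = 17/2.

17/2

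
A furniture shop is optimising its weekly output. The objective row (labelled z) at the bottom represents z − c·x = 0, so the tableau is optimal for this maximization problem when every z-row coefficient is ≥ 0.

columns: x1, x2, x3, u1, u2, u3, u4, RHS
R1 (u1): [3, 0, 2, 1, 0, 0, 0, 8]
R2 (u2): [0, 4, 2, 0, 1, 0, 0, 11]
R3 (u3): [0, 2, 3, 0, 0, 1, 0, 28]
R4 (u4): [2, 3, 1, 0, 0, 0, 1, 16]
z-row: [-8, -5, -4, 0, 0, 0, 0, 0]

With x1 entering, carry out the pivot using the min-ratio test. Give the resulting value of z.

Ratio test on column x1 — row 1: 8/3 = 8/3; row 2: entry 0 ≤ 0; row 3: entry 0 ≤ 0; row 4: 16/2 = 8. Minimum is 8/3 at row 1 (u1 leaves); pivot element 3.
Pivot on row 1; the z-row RHS becomes 0 − (-8)·(8/3) = 64/3.

64/3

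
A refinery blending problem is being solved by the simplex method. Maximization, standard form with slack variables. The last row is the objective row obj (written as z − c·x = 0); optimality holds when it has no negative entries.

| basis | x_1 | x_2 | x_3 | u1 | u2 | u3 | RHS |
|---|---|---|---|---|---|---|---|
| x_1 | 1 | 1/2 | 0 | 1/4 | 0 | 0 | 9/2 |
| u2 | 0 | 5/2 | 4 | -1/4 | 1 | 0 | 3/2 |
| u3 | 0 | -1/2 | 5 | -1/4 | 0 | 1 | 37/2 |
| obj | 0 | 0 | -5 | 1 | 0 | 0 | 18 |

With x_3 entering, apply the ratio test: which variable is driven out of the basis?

u2

Column x_3 entries and ratios — x_1: 0 ≤ 0, skip; u2: (3/2)/4 = 3/8; u3: (37/2)/5 = 37/10.
Smallest ratio is 3/8 in the row of u2, so u2 leaves.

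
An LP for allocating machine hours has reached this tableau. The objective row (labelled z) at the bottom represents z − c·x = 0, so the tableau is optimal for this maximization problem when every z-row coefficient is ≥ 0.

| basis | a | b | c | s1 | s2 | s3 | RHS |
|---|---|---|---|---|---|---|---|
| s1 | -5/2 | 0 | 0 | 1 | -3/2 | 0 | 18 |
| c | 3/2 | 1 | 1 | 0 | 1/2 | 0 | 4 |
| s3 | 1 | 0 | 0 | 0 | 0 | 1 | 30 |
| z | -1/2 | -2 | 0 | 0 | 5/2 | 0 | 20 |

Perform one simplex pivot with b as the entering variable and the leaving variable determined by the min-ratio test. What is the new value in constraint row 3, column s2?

Ratio test on column b — row 1: entry 0 ≤ 0; row 2: 4/1 = 4; row 3: entry 0 ≤ 0. Minimum is 4 at row 2 (c leaves); pivot element 1.
Divide row 2 by 1; eliminate column b from the other rows.
Row 3 update in column s2: 0 − 0·(1/2) = 0.

0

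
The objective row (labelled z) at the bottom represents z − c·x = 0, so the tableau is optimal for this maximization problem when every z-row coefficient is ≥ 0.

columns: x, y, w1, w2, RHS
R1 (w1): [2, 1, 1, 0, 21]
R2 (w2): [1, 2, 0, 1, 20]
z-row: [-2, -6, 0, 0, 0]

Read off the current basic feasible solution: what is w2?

20

w2 is basic (row 2); its value is the RHS of that row, 20.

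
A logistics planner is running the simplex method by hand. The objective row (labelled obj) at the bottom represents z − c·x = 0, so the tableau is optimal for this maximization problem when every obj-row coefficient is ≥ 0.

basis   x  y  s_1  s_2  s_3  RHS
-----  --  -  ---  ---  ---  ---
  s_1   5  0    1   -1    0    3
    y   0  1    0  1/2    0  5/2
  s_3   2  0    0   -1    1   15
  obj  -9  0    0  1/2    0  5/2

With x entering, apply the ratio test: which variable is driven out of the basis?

Column x entries and ratios — s_1: 3/5 = 3/5; y: 0 ≤ 0, skip; s_3: 15/2 = 15/2.
Smallest ratio is 3/5 in the row of s_1, so s_1 leaves.

s_1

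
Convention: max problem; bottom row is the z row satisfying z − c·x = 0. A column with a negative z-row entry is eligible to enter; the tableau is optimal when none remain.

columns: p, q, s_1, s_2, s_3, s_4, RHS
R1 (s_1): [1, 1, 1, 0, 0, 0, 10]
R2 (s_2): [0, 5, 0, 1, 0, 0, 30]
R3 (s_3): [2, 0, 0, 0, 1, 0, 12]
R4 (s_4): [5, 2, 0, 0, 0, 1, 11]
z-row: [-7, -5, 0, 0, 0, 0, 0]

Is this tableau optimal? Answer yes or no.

The z-row has a negative entry -7 in column p, so it is not optimal.

no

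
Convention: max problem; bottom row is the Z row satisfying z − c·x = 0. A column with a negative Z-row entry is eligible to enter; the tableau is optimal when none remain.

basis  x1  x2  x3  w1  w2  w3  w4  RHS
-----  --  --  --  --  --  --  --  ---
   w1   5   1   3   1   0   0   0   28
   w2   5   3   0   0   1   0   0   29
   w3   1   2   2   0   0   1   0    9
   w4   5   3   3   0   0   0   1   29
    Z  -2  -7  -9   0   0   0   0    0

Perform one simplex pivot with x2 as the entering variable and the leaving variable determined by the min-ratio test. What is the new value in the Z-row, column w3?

7/2

Ratio test on column x2 — row 1: 28/1 = 28; row 2: 29/3 = 29/3; row 3: 9/2 = 9/2; row 4: 29/3 = 29/3. Minimum is 9/2 at row 3 (w3 leaves); pivot element 2.
Divide row 3 by 2; eliminate column x2 from the other rows.
Z-row update in column w3: 0 − (-7)·(1/2) = 7/2.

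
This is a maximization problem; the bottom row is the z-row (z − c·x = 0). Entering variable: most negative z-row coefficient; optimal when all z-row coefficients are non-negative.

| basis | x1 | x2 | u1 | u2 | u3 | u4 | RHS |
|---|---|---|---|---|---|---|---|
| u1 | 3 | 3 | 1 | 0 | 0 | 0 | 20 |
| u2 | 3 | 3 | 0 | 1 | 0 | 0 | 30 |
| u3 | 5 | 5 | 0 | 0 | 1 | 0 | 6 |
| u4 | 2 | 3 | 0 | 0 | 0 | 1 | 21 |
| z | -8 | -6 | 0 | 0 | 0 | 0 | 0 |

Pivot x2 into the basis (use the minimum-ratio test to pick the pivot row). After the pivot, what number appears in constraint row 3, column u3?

1/5

Ratio test on column x2 — row 1: 20/3 = 20/3; row 2: 30/3 = 10; row 3: 6/5 = 6/5; row 4: 21/3 = 7. Minimum is 6/5 at row 3 (u3 leaves); pivot element 5.
Divide row 3 by 5; eliminate column x2 from the other rows.
In the new row 3, the u3 entry is the old entry divided by the pivot: 1/5 = 1/5.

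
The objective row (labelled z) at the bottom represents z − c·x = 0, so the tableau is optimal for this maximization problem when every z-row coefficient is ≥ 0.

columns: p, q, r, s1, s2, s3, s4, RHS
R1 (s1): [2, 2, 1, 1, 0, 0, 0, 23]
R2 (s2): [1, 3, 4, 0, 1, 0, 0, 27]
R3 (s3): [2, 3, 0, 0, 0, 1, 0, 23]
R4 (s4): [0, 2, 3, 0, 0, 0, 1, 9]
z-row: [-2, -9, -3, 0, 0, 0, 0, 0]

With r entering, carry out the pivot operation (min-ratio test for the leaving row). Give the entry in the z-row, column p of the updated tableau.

Ratio test on column r — row 1: 23/1 = 23; row 2: 27/4 = 27/4; row 3: entry 0 ≤ 0; row 4: 9/3 = 3. Minimum is 3 at row 4 (s4 leaves); pivot element 3.
Divide row 4 by 3; eliminate column r from the other rows.
z-row update in column p: -2 − (-3)·0 = -2.

-2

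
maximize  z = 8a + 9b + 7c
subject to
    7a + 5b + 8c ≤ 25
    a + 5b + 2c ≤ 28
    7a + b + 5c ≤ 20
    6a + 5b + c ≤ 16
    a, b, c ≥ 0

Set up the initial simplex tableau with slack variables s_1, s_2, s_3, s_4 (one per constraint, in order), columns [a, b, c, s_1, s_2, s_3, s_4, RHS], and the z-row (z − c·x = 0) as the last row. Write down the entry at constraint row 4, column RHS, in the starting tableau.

The RHS of constraint 4 is b_4 = 16.

16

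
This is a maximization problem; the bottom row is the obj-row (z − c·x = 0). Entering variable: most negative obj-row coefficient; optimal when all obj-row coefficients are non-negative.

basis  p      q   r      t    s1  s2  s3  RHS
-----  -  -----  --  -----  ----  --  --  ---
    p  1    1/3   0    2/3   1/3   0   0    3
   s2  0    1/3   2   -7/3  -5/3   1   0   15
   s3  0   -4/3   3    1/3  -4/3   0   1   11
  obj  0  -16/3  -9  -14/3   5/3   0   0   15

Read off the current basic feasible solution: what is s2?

15

s2 is basic (row 2); its value is the RHS of that row, 15.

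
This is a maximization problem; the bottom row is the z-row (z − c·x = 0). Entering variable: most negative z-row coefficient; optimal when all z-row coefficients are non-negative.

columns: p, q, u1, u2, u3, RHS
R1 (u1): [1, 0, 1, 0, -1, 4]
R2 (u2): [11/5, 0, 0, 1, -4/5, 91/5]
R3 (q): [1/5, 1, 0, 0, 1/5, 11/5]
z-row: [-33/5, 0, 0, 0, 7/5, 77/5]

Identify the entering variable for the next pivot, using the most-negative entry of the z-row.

Negative z-row entries: p: -33/5.
The most negative is -33/5 in column p, so p enters.

p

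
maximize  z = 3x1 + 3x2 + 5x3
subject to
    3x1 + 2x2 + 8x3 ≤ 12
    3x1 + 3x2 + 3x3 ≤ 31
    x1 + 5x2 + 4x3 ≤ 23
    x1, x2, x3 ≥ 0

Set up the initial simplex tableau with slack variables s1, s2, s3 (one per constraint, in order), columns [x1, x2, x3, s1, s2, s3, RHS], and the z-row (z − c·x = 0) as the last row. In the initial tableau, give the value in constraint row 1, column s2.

0

Slack s2 belongs to constraint 2; its column is the unit vector e_2, so the entry in row 1 is 0.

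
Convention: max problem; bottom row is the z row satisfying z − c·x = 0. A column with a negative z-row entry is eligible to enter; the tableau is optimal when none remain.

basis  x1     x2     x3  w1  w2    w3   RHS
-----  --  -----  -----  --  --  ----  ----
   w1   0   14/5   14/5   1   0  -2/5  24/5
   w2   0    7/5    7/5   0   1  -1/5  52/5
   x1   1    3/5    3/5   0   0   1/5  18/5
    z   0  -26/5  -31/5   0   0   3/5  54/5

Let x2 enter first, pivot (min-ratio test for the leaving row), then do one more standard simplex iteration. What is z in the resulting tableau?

150/7

Ratio test on column x2 — row 1: (24/5)/(14/5) = 12/7; row 2: (52/5)/(7/5) = 52/7; row 3: (18/5)/(3/5) = 6. Minimum is 12/7 at row 1 (w1 leaves); pivot element 14/5.
Pivot on row 1; the z-row RHS becomes 54/5 − (-26/5)·(12/7) = 138/7.
Next entering variable (most negative z-row entry -1): x3.
Ratio test on column x3 — row 1: (12/7)/1 = 12/7; row 2: entry 0 ≤ 0; row 3: entry 0 ≤ 0. Minimum is 12/7 at row 1 (x2 leaves); pivot element 1.
After the second pivot the z-row RHS is 138/7 − (-1)·(12/7) = 150/7.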